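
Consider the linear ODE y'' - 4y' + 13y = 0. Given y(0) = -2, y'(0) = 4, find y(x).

y = -2*cos(3*x)*exp(2*x) + 8*exp(2*x)*sin(3*x)/3

Characteristic equation r² - 4r + 13 = 0 has discriminant (-4)² - 4·(13) = -36 < 0, so r = 2 ± 3i.
Hence y_h = C1*cos(3*x)*exp(2*x) + C2*exp(2*x)*sin(3*x).
Apply the initial conditions: y(0) = C1 = -2 and y'(0) = 2*C1 + 3*C2 = 4. Solving gives C1 = -2, C2 = 8/3.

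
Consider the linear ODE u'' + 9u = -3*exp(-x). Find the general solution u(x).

u = -3*exp(-x)/10 + C1*cos(3*x) + C2*sin(3*x)

Characteristic equation r² + 9 = 0 has discriminant (0)² - 4·(9) = -36 < 0, so r = ± 3i.
Hence u_h = C1*cos(3*x) + C2*sin(3*x).
Try u_p = A*exp(-x). Substituting into the equation and dividing by exp(-x) gives A = -3/10, so u_p = -3*exp(-x)/10.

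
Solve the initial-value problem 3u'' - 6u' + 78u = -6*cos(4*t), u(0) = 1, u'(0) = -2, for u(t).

Divide through by 3: u'' - 2u' + 26u = -2*cos(4*t).
Characteristic equation r² - 2r + 26 = 0 has discriminant (-2)² - 4·(26) = -100 < 0, so r = 1 ± 5i.
Hence u_h = C1*cos(5*t)*exp(t) + C2*exp(t)*sin(5*t).
Try u_p = A*cos(4*t) + B*sin(4*t). Substituting and equating the coefficients of cos(4t) and sin(4t) gives A = -5/41, B = 4/41, so u_p = -5*cos(4*t)/41 + 4*sin(4*t)/41.
General solution: u = -5*cos(4*t)/41 + 4*sin(4*t)/41 + C1*cos(5*t)*exp(t) + C2*exp(t)*sin(5*t).
Apply the initial conditions: u(0) = -5/41 + C1 = 1 and u'(0) = 16/41 + C1 + 5*C2 = -2. Solving gives C1 = 46/41, C2 = -144/205.

u = -5*cos(4*t)/41 + 4*sin(4*t)/41 - 144*exp(t)*sin(5*t)/205 + 46*cos(5*t)*exp(t)/41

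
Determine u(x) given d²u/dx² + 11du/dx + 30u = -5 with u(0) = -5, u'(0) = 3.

Characteristic equation r² + 11r + 30 = 0 factors as (r + 5)(r + 6) = 0, so r = -5, -6.
Hence u_h = C1*exp(-5*x) + C2*exp(-6*x).
For the particular solution try u_p = A0. Substituting and matching coefficients of each power of x gives A0 = -1/6, so u_p = -1/6.
General solution: u = -1/6 + C1*exp(-5*x) + C2*exp(-6*x).
Apply the initial conditions: u(0) = -1/6 + C1 + C2 = -5 and u'(0) = -6*C2 - 5*C1 = 3. Solving gives C1 = -26, C2 = 127/6.

u = -1/6 - 26*exp(-5*x) + 127*exp(-6*x)/6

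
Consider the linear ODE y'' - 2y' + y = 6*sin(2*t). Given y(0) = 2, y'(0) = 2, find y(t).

Characteristic equation r² - 2r + 1 = 0 has discriminant (-2)² - 4·(1) = 0, so r = 1 is a repeated root.
Hence y_h = (C1 + C2*t)*exp(t).
Try y_p = A*cos(2*t) + B*sin(2*t). Substituting and equating the coefficients of cos(2t) and sin(2t) gives A = 24/25, B = -18/25, so y_p = -18*sin(2*t)/25 + 24*cos(2*t)/25.
General solution: y = -18*sin(2*t)/25 + 24*cos(2*t)/25 + C1*exp(t) + C2*t*exp(t).
Apply the initial conditions: y(0) = 24/25 + C1 = 2 and y'(0) = -36/25 + C1 + C2 = 2. Solving gives C1 = 26/25, C2 = 12/5.

y = -18*sin(2*t)/25 + 24*cos(2*t)/25 + 26*exp(t)/25 + 12*t*exp(t)/5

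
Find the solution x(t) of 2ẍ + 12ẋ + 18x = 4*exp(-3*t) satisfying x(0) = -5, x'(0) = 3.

x = -5*exp(-3*t) + t**2*exp(-3*t) - 12*t*exp(-3*t)

Divide through by 2: x'' + 6x' + 9x = 2*exp(-3*t).
Characteristic equation r² + 6r + 9 = 0 has discriminant (6)² - 4·(9) = 0, so r = -3 is a repeated root.
Hence x_h = (C1 + C2*t)*exp(-3*t).
Since exp(-3*t) solves the homogeneous equation (r = -3 is a root of multiplicity 2), multiply the trial by t^2. Try x_p = A*t^2*exp(-3*t). Substituting into the equation and dividing by exp(-3*t) gives A = 1, so x_p = t^2*exp(-3*t).
General solution: x = C1*exp(-3*t) + t^2*exp(-3*t) + C2*t*exp(-3*t).
Apply the initial conditions: x(0) = C1 = -5 and x'(0) = C2 - 3*C1 = 3. Solving gives C1 = -5, C2 = -12.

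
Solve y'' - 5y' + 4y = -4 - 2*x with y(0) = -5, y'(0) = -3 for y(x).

y = -13/8 - 11*exp(x)/3 - x/2 + 7*exp(4*x)/24

Characteristic equation r² - 5r + 4 = 0 factors as (r - 4)(r - 1) = 0, so r = 4, 1.
Hence y_h = C1*exp(4*x) + C2*exp(x).
For the particular solution try y_p = A0 + A1*x. Substituting and matching coefficients of each power of x gives A0 = -13/8, A1 = -1/2, so y_p = -13/8 - x/2.
General solution: y = -13/8 - x/2 + C1*exp(4*x) + C2*exp(x).
Apply the initial conditions: y(0) = -13/8 + C1 + C2 = -5 and y'(0) = -1/2 + C2 + 4*C1 = -3. Solving gives C1 = 7/24, C2 = -11/3.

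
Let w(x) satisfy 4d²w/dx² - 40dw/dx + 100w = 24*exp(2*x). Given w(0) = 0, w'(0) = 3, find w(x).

w = -2*exp(5*x)/3 + 2*exp(2*x)/3 + 5*x*exp(5*x)

Divide through by 4: w'' - 10w' + 25w = 6*exp(2*x).
Characteristic equation r² - 10r + 25 = 0 has discriminant (-10)² - 4·(25) = 0, so r = 5 is a repeated root.
Hence w_h = (C1 + C2*x)*exp(5*x).
Try w_p = A*exp(2*x). Substituting into the equation and dividing by exp(2*x) gives A = 2/3, so w_p = 2*exp(2*x)/3.
General solution: w = 2*exp(2*x)/3 + C1*exp(5*x) + C2*x*exp(5*x).
Apply the initial conditions: w(0) = 2/3 + C1 = 0 and w'(0) = 4/3 + C2 + 5*C1 = 3. Solving gives C1 = -2/3, C2 = 5.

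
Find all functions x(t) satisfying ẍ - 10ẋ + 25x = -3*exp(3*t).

x = -3*exp(3*t)/4 + C1*exp(5*t) + C2*t*exp(5*t)

Characteristic equation r² - 10r + 25 = 0 has discriminant (-10)² - 4·(25) = 0, so r = 5 is a repeated root.
Hence x_h = (C1 + C2*t)*exp(5*t).
Try x_p = A*exp(3*t). Substituting into the equation and dividing by exp(3*t) gives A = -3/4, so x_p = -3*exp(3*t)/4.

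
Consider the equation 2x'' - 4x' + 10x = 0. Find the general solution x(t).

x = C1*cos(2*t)*exp(t) + C2*exp(t)*sin(2*t)

Divide through by 2: x'' - 2x' + 5x = 0.
Characteristic equation r² - 2r + 5 = 0 has discriminant (-2)² - 4·(5) = -16 < 0, so r = 1 ± 2i.
Hence x_h = C1*cos(2*t)*exp(t) + C2*exp(t)*sin(2*t).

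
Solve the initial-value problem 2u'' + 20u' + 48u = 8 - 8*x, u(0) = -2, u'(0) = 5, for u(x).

Divide through by 2: u'' + 10u' + 24u = 4 - 4*x.
Characteristic equation r² + 10r + 24 = 0 factors as (r + 4)(r + 6) = 0, so r = -4, -6.
Hence u_h = C1*exp(-4*x) + C2*exp(-6*x).
For the particular solution try u_p = A0 + A1*x. Substituting and matching coefficients of each power of x gives A0 = 17/72, A1 = -1/6, so u_p = 17/72 - x/6.
General solution: u = 17/72 - x/6 + C1*exp(-4*x) + C2*exp(-6*x).
Apply the initial conditions: u(0) = 17/72 + C1 + C2 = -2 and u'(0) = -1/6 - 6*C2 - 4*C1 = 5. Solving gives C1 = -33/8, C2 = 17/9.

u = 17/72 - 33*exp(-4*x)/8 - x/6 + 17*exp(-6*x)/9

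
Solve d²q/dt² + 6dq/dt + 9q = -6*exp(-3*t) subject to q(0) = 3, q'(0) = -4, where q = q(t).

q = 3*exp(-3*t) - 3*t**2*exp(-3*t) + 5*t*exp(-3*t)

Characteristic equation r² + 6r + 9 = 0 has discriminant (6)² - 4·(9) = 0, so r = -3 is a repeated root.
Hence q_h = (C1 + C2*t)*exp(-3*t).
Since exp(-3*t) solves the homogeneous equation (r = -3 is a root of multiplicity 2), multiply the trial by t^2. Try q_p = A*t^2*exp(-3*t). Substituting into the equation and dividing by exp(-3*t) gives A = -3, so q_p = -3*t^2*exp(-3*t).
General solution: q = C1*exp(-3*t) - 3*t^2*exp(-3*t) + C2*t*exp(-3*t).
Apply the initial conditions: q(0) = C1 = 3 and q'(0) = C2 - 3*C1 = -4. Solving gives C1 = 3, C2 = 5.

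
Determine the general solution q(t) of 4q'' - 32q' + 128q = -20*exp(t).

q = -exp(t)/5 + C1*cos(4*t)*exp(4*t) + C2*exp(4*t)*sin(4*t)

Divide through by 4: q'' - 8q' + 32q = -5*exp(t).
Characteristic equation r² - 8r + 32 = 0 has discriminant (-8)² - 4·(32) = -64 < 0, so r = 4 ± 4i.
Hence q_h = C1*cos(4*t)*exp(4*t) + C2*exp(4*t)*sin(4*t).
Try q_p = A*exp(t). Substituting into the equation and dividing by exp(t) gives A = -1/5, so q_p = -exp(t)/5.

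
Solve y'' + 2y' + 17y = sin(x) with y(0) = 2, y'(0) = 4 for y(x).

y = -cos(x)/130 + 4*sin(x)/65 + 261*cos(4*x)*exp(-x)/130 + 773*exp(-x)*sin(4*x)/520

Characteristic equation r² + 2r + 17 = 0 has discriminant (2)² - 4·(17) = -64 < 0, so r = -1 ± 4i.
Hence y_h = C1*cos(4*x)*exp(-x) + C2*exp(-x)*sin(4*x).
Try y_p = A*cos(x) + B*sin(x). Substituting and equating the coefficients of cos(x) and sin(x) gives A = -1/130, B = 4/65, so y_p = -cos(x)/130 + 4*sin(x)/65.
General solution: y = -cos(x)/130 + 4*sin(x)/65 + C1*cos(4*x)*exp(-x) + C2*exp(-x)*sin(4*x).
Apply the initial conditions: y(0) = -1/130 + C1 = 2 and y'(0) = 4/65 - C1 + 4*C2 = 4. Solving gives C1 = 261/130, C2 = 773/520.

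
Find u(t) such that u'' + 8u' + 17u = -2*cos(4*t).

Characteristic equation r² + 8r + 17 = 0 has discriminant (8)² - 4·(17) = -4 < 0, so r = -4 ± i.
Hence u_h = C1*cos(t)*exp(-4*t) + C2*exp(-4*t)*sin(t).
Try u_p = A*cos(4*t) + B*sin(4*t). Substituting and equating the coefficients of cos(4t) and sin(4t) gives A = -2/1025, B = -64/1025, so u_p = -64*sin(4*t)/1025 - 2*cos(4*t)/1025.

u = -64*sin(4*t)/1025 - 2*cos(4*t)/1025 + C1*cos(t)*exp(-4*t) + C2*exp(-4*t)*sin(t)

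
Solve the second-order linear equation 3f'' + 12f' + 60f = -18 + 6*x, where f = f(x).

f = -8/25 + x/10 + C1*cos(4*x)*exp(-2*x) + C2*exp(-2*x)*sin(4*x)

Divide through by 3: f'' + 4f' + 20f = -6 + 2*x.
Characteristic equation r² + 4r + 20 = 0 has discriminant (4)² - 4·(20) = -64 < 0, so r = -2 ± 4i.
Hence f_h = C1*cos(4*x)*exp(-2*x) + C2*exp(-2*x)*sin(4*x).
For the particular solution try f_p = A0 + A1*x. Substituting and matching coefficients of each power of x gives A0 = -8/25, A1 = 1/10, so f_p = -8/25 + x/10.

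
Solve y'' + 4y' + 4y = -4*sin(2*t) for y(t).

Characteristic equation r² + 4r + 4 = 0 has discriminant (4)² - 4·(4) = 0, so r = -2 is a repeated root.
Hence y_h = (C1 + C2*t)*exp(-2*t).
Try y_p = A*cos(2*t) + B*sin(2*t). Substituting and equating the coefficients of cos(2t) and sin(2t) gives A = 1/2, B = 0, so y_p = cos(2*t)/2.

y = cos(2*t)/2 + C1*exp(-2*t) + C2*t*exp(-2*t)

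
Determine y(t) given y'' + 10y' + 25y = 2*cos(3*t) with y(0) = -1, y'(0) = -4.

y = -297*exp(-5*t)/289 + 8*cos(3*t)/289 + 15*sin(3*t)/289 - 158*t*exp(-5*t)/17

Characteristic equation r² + 10r + 25 = 0 has discriminant (10)² - 4·(25) = 0, so r = -5 is a repeated root.
Hence y_h = (C1 + C2*t)*exp(-5*t).
Try y_p = A*cos(3*t) + B*sin(3*t). Substituting and equating the coefficients of cos(3t) and sin(3t) gives A = 8/289, B = 15/289, so y_p = 8*cos(3*t)/289 + 15*sin(3*t)/289.
General solution: y = 8*cos(3*t)/289 + 15*sin(3*t)/289 + C1*exp(-5*t) + C2*t*exp(-5*t).
Apply the initial conditions: y(0) = 8/289 + C1 = -1 and y'(0) = 45/289 + C2 - 5*C1 = -4. Solving gives C1 = -297/289, C2 = -158/17.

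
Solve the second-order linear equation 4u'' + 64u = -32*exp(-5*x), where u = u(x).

Divide through by 4: u'' + 16u = -8*exp(-5*x).
Characteristic equation r² + 16 = 0 has discriminant (0)² - 4·(16) = -64 < 0, so r = ± 4i.
Hence u_h = C1*cos(4*x) + C2*sin(4*x).
Try u_p = A*exp(-5*x). Substituting into the equation and dividing by exp(-5*x) gives A = -8/41, so u_p = -8*exp(-5*x)/41.

u = -8*exp(-5*x)/41 + C1*cos(4*x) + C2*sin(4*x)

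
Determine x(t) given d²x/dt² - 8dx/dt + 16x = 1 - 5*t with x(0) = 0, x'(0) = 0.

x = -3/32 - 5*t/16 + 3*exp(4*t)/32 - t*exp(4*t)/16

Characteristic equation r² - 8r + 16 = 0 has discriminant (-8)² - 4·(16) = 0, so r = 4 is a repeated root.
Hence x_h = (C1 + C2*t)*exp(4*t).
For the particular solution try x_p = A0 + A1*t. Substituting and matching coefficients of each power of t gives A0 = -3/32, A1 = -5/16, so x_p = -3/32 - 5*t/16.
General solution: x = -3/32 - 5*t/16 + C1*exp(4*t) + C2*t*exp(4*t).
Apply the initial conditions: x(0) = -3/32 + C1 = 0 and x'(0) = -5/16 + C2 + 4*C1 = 0. Solving gives C1 = 3/32, C2 = -1/16.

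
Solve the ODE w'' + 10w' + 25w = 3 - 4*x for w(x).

w = 23/125 - 4*x/25 + C1*exp(-5*x) + C2*x*exp(-5*x)

Characteristic equation r² + 10r + 25 = 0 has discriminant (10)² - 4·(25) = 0, so r = -5 is a repeated root.
Hence w_h = (C1 + C2*x)*exp(-5*x).
For the particular solution try w_p = A0 + A1*x. Substituting and matching coefficients of each power of x gives A0 = 23/125, A1 = -4/25, so w_p = 23/125 - 4*x/25.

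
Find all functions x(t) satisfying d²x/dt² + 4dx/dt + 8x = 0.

x = C1*cos(2*t)*exp(-2*t) + C2*exp(-2*t)*sin(2*t)

Characteristic equation r² + 4r + 8 = 0 has discriminant (4)² - 4·(8) = -16 < 0, so r = -2 ± 2i.
Hence x_h = C1*cos(2*t)*exp(-2*t) + C2*exp(-2*t)*sin(2*t).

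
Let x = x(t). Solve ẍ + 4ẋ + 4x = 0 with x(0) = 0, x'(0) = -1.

x = -t*exp(-2*t)

Characteristic equation r² + 4r + 4 = 0 has discriminant (4)² - 4·(4) = 0, so r = -2 is a repeated root.
Hence x_h = (C1 + C2*t)*exp(-2*t).
Apply the initial conditions: x(0) = C1 = 0 and x'(0) = C2 - 2*C1 = -1. Solving gives C1 = 0, C2 = -1.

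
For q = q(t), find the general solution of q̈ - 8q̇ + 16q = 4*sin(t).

Characteristic equation r² - 8r + 16 = 0 has discriminant (-8)² - 4·(16) = 0, so r = 4 is a repeated root.
Hence q_h = (C1 + C2*t)*exp(4*t).
Try q_p = A*cos(t) + B*sin(t). Substituting and equating the coefficients of cos(t) and sin(t) gives A = 32/289, B = 60/289, so q_p = 32*cos(t)/289 + 60*sin(t)/289.

q = 32*cos(t)/289 + 60*sin(t)/289 + C1*exp(4*t) + C2*t*exp(4*t)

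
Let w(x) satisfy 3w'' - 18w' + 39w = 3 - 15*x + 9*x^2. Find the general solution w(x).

Divide through by 3: w'' - 6w' + 13w = 1 - 5*x + 3*x^2.
Characteristic equation r² - 6r + 13 = 0 has discriminant (-6)² - 4·(13) = -16 < 0, so r = 3 ± 2i.
Hence w_h = C1*cos(2*x)*exp(3*x) + C2*exp(3*x)*sin(2*x).
For the particular solution try w_p = A0 + A1*x + A2*x^2. Substituting and matching coefficients of each power of x gives A0 = -83/2197, A1 = -29/169, A2 = 3/13, so w_p = -83/2197 - 29*x/169 + 3*x^2/13.

w = -83/2197 - 29*x/169 + 3*x**2/13 + C1*cos(2*x)*exp(3*x) + C2*exp(3*x)*sin(2*x)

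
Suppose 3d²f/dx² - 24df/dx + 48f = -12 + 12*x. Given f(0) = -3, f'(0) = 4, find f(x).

Divide through by 3: f'' - 8f' + 16f = -4 + 4*x.
Characteristic equation r² - 8r + 16 = 0 has discriminant (-8)² - 4·(16) = 0, so r = 4 is a repeated root.
Hence f_h = (C1 + C2*x)*exp(4*x).
For the particular solution try f_p = A0 + A1*x. Substituting and matching coefficients of each power of x gives A0 = -1/8, A1 = 1/4, so f_p = -1/8 + x/4.
General solution: f = -1/8 + x/4 + C1*exp(4*x) + C2*x*exp(4*x).
Apply the initial conditions: f(0) = -1/8 + C1 = -3 and f'(0) = 1/4 + C2 + 4*C1 = 4. Solving gives C1 = -23/8, C2 = 61/4.

f = -1/8 - 23*exp(4*x)/8 + x/4 + 61*x*exp(4*x)/4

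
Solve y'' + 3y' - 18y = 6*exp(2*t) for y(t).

y = -3*exp(2*t)/4 + C1*exp(3*t) + C2*exp(-6*t)

Characteristic equation r² + 3r - 18 = 0 factors as (r - 3)(r + 6) = 0, so r = 3, -6.
Hence y_h = C1*exp(3*t) + C2*exp(-6*t).
Try y_p = A*exp(2*t). Substituting into the equation and dividing by exp(2*t) gives A = -3/4, so y_p = -3*exp(2*t)/4.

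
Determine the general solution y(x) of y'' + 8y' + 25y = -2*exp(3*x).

Characteristic equation r² + 8r + 25 = 0 has discriminant (8)² - 4·(25) = -36 < 0, so r = -4 ± 3i.
Hence y_h = C1*cos(3*x)*exp(-4*x) + C2*exp(-4*x)*sin(3*x).
Try y_p = A*exp(3*x). Substituting into the equation and dividing by exp(3*x) gives A = -1/29, so y_p = -exp(3*x)/29.

y = -exp(3*x)/29 + C1*cos(3*x)*exp(-4*x) + C2*exp(-4*x)*sin(3*x)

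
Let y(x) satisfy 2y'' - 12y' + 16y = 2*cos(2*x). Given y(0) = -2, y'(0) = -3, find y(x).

y = -21*exp(2*x)/8 - 3*sin(2*x)/40 + cos(2*x)/40 + 3*exp(4*x)/5

Divide through by 2: y'' - 6y' + 8y = cos(2*x).
Characteristic equation r² - 6r + 8 = 0 factors as (r - 4)(r - 2) = 0, so r = 4, 2.
Hence y_h = C1*exp(4*x) + C2*exp(2*x).
Try y_p = A*cos(2*x) + B*sin(2*x). Substituting and equating the coefficients of cos(2x) and sin(2x) gives A = 1/40, B = -3/40, so y_p = -3*sin(2*x)/40 + cos(2*x)/40.
General solution: y = -3*sin(2*x)/40 + cos(2*x)/40 + C1*exp(4*x) + C2*exp(2*x).
Apply the initial conditions: y(0) = 1/40 + C1 + C2 = -2 and y'(0) = -3/20 + 2*C2 + 4*C1 = -3. Solving gives C1 = 3/5, C2 = -21/8.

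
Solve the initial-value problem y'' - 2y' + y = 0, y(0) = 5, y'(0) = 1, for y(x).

Characteristic equation r² - 2r + 1 = 0 has discriminant (-2)² - 4·(1) = 0, so r = 1 is a repeated root.
Hence y_h = (C1 + C2*x)*exp(x).
Apply the initial conditions: y(0) = C1 = 5 and y'(0) = C1 + C2 = 1. Solving gives C1 = 5, C2 = -4.

y = 5*exp(x) - 4*x*exp(x)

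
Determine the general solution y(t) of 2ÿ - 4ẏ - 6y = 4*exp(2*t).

Divide through by 2: y'' - 2y' - 3y = 2*exp(2*t).
Characteristic equation r² - 2r - 3 = 0 factors as (r - 3)(r + 1) = 0, so r = 3, -1.
Hence y_h = C1*exp(3*t) + C2*exp(-t).
Try y_p = A*exp(2*t). Substituting into the equation and dividing by exp(2*t) gives A = -2/3, so y_p = -2*exp(2*t)/3.

y = -2*exp(2*t)/3 + C1*exp(3*t) + C2*exp(-t)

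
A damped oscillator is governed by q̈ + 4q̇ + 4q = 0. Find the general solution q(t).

q = C1*exp(-2*t) + C2*t*exp(-2*t)

Characteristic equation r² + 4r + 4 = 0 has discriminant (4)² - 4·(4) = 0, so r = -2 is a repeated root.
Hence q_h = (C1 + C2*t)*exp(-2*t).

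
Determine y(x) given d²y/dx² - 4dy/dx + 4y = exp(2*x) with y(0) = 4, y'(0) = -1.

Characteristic equation r² - 4r + 4 = 0 has discriminant (-4)² - 4·(4) = 0, so r = 2 is a repeated root.
Hence y_h = (C1 + C2*x)*exp(2*x).
Since exp(2*x) solves the homogeneous equation (r = 2 is a root of multiplicity 2), multiply the trial by x^2. Try y_p = A*x^2*exp(2*x). Substituting into the equation and dividing by exp(2*x) gives A = 1/2, so y_p = x^2*exp(2*x)/2.
General solution: y = C1*exp(2*x) + x^2*exp(2*x)/2 + C2*x*exp(2*x).
Apply the initial conditions: y(0) = C1 = 4 and y'(0) = C2 + 2*C1 = -1. Solving gives C1 = 4, C2 = -9.

y = 4*exp(2*x) + x**2*exp(2*x)/2 - 9*x*exp(2*x)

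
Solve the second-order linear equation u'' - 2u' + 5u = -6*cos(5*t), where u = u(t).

u = 3*sin(5*t)/25 + 6*cos(5*t)/25 + C1*cos(2*t)*exp(t) + C2*exp(t)*sin(2*t)

Characteristic equation r² - 2r + 5 = 0 has discriminant (-2)² - 4·(5) = -16 < 0, so r = 1 ± 2i.
Hence u_h = C1*cos(2*t)*exp(t) + C2*exp(t)*sin(2*t).
Try u_p = A*cos(5*t) + B*sin(5*t). Substituting and equating the coefficients of cos(5t) and sin(5t) gives A = 6/25, B = 3/25, so u_p = 3*sin(5*t)/25 + 6*cos(5*t)/25.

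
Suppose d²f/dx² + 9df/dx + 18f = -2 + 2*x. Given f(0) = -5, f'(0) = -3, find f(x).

f = -1/6 - 289*exp(-3*x)/27 + x/9 + 317*exp(-6*x)/54

Characteristic equation r² + 9r + 18 = 0 factors as (r + 6)(r + 3) = 0, so r = -6, -3.
Hence f_h = C1*exp(-6*x) + C2*exp(-3*x).
For the particular solution try f_p = A0 + A1*x. Substituting and matching coefficients of each power of x gives A0 = -1/6, A1 = 1/9, so f_p = -1/6 + x/9.
General solution: f = -1/6 + x/9 + C1*exp(-6*x) + C2*exp(-3*x).
Apply the initial conditions: f(0) = -1/6 + C1 + C2 = -5 and f'(0) = 1/9 - 6*C1 - 3*C2 = -3. Solving gives C1 = 317/54, C2 = -289/27.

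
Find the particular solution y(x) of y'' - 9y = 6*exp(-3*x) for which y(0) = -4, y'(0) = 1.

Characteristic equation r² - 9 = 0 factors as (r - 3)(r + 3) = 0, so r = 3, -3.
Hence y_h = C1*exp(3*x) + C2*exp(-3*x).
Since exp(-3*x) solves the homogeneous equation (r = -3 is a root of multiplicity 1), multiply the trial by x. Try y_p = A*x*exp(-3*x). Substituting into the equation and dividing by exp(-3*x) gives A = -1, so y_p = -x*exp(-3*x).
General solution: y = C1*exp(3*x) + C2*exp(-3*x) - x*exp(-3*x).
Apply the initial conditions: y(0) = C1 + C2 = -4 and y'(0) = -1 - 3*C2 + 3*C1 = 1. Solving gives C1 = -5/3, C2 = -7/3.

y = -7*exp(-3*x)/3 - 5*exp(3*x)/3 - x*exp(-3*x)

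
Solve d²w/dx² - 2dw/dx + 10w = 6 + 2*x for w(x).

w = 16/25 + x/5 + C1*cos(3*x)*exp(x) + C2*exp(x)*sin(3*x)

Characteristic equation r² - 2r + 10 = 0 has discriminant (-2)² - 4·(10) = -36 < 0, so r = 1 ± 3i.
Hence w_h = C1*cos(3*x)*exp(x) + C2*exp(x)*sin(3*x).
For the particular solution try w_p = A0 + A1*x. Substituting and matching coefficients of each power of x gives A0 = 16/25, A1 = 1/5, so w_p = 16/25 + x/5.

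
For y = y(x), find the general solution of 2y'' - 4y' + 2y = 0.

y = C1*exp(x) + C2*x*exp(x)

Divide through by 2: y'' - 2y' + y = 0.
Characteristic equation r² - 2r + 1 = 0 has discriminant (-2)² - 4·(1) = 0, so r = 1 is a repeated root.
Hence y_h = (C1 + C2*x)*exp(x).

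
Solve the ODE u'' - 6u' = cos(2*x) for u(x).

Characteristic equation r² - 6r = 0 factors as (r - 6)r = 0, so r = 6, 0.
Hence u_h = C1*exp(6*x) + C2.
Try u_p = A*cos(2*x) + B*sin(2*x). Substituting and equating the coefficients of cos(2x) and sin(2x) gives A = -1/40, B = -3/40, so u_p = -3*sin(2*x)/40 - cos(2*x)/40.

u = C2 - 3*sin(2*x)/40 - cos(2*x)/40 + C1*exp(6*x)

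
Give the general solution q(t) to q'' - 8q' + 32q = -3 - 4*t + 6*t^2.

Characteristic equation r² - 8r + 32 = 0 has discriminant (-8)² - 4·(32) = -64 < 0, so r = 4 ± 4i.
Hence q_h = C1*cos(4*t)*exp(4*t) + C2*exp(4*t)*sin(4*t).
For the particular solution try q_p = A0 + A1*t + A2*t^2. Substituting and matching coefficients of each power of t gives A0 = -29/256, A1 = -1/32, A2 = 3/16, so q_p = -29/256 - t/32 + 3*t^2/16.

q = -29/256 - t/32 + 3*t**2/16 + C1*cos(4*t)*exp(4*t) + C2*exp(4*t)*sin(4*t)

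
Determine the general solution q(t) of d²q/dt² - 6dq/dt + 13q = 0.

Characteristic equation r² - 6r + 13 = 0 has discriminant (-6)² - 4·(13) = -16 < 0, so r = 3 ± 2i.
Hence q_h = C1*cos(2*t)*exp(3*t) + C2*exp(3*t)*sin(2*t).

q = C1*cos(2*t)*exp(3*t) + C2*exp(3*t)*sin(2*t)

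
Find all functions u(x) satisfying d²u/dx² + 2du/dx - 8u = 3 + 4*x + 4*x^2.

Characteristic equation r² + 2r - 8 = 0 factors as (r - 2)(r + 4) = 0, so r = 2, -4.
Hence u_h = C1*exp(2*x) + C2*exp(-4*x).
For the particular solution try u_p = A0 + A1*x + A2*x^2. Substituting and matching coefficients of each power of x gives A0 = -11/16, A1 = -3/4, A2 = -1/2, so u_p = -11/16 - 3*x/4 - x^2/2.

u = -11/16 - 3*x/4 - x**2/2 + C1*exp(2*x) + C2*exp(-4*x)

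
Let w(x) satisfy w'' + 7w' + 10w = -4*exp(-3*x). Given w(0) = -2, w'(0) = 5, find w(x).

Characteristic equation r² + 7r + 10 = 0 factors as (r + 2)(r + 5) = 0, so r = -2, -5.
Hence w_h = C1*exp(-2*x) + C2*exp(-5*x).
Try w_p = A*exp(-3*x). Substituting into the equation and dividing by exp(-3*x) gives A = 2, so w_p = 2*exp(-3*x).
General solution: w = 2*exp(-3*x) + C1*exp(-2*x) + C2*exp(-5*x).
Apply the initial conditions: w(0) = 2 + C1 + C2 = -2 and w'(0) = -6 - 5*C2 - 2*C1 = 5. Solving gives C1 = -3, C2 = -1.

w = -exp(-5*x) - 3*exp(-2*x) + 2*exp(-3*x)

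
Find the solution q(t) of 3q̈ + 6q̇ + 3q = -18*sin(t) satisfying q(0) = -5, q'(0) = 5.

q = -8*exp(-t) + 3*cos(t) - 3*t*exp(-t)

Divide through by 3: q'' + 2q' + q = -6*sin(t).
Characteristic equation r² + 2r + 1 = 0 has discriminant (2)² - 4·(1) = 0, so r = -1 is a repeated root.
Hence q_h = (C1 + C2*t)*exp(-t).
Try q_p = A*cos(t) + B*sin(t). Substituting and equating the coefficients of cos(t) and sin(t) gives A = 3, B = 0, so q_p = 3*cos(t).
General solution: q = 3*cos(t) + C1*exp(-t) + C2*t*exp(-t).
Apply the initial conditions: q(0) = 3 + C1 = -5 and q'(0) = C2 - C1 = 5. Solving gives C1 = -8, C2 = -3.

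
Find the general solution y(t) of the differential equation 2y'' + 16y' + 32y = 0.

Divide through by 2: y'' + 8y' + 16y = 0.
Characteristic equation r² + 8r + 16 = 0 has discriminant (8)² - 4·(16) = 0, so r = -4 is a repeated root.
Hence y_h = (C1 + C2*t)*exp(-4*t).

y = C1*exp(-4*t) + C2*t*exp(-4*t)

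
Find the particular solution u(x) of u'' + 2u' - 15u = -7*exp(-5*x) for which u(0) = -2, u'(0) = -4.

Characteristic equation r² + 2r - 15 = 0 factors as (r + 5)(r - 3) = 0, so r = -5, 3.
Hence u_h = C1*exp(-5*x) + C2*exp(3*x).
Since exp(-5*x) solves the homogeneous equation (r = -5 is a root of multiplicity 1), multiply the trial by x. Try u_p = A*x*exp(-5*x). Substituting into the equation and dividing by exp(-5*x) gives A = 7/8, so u_p = 7*x*exp(-5*x)/8.
General solution: u = C1*exp(-5*x) + C2*exp(3*x) + 7*x*exp(-5*x)/8.
Apply the initial conditions: u(0) = C1 + C2 = -2 and u'(0) = 7/8 - 5*C1 + 3*C2 = -4. Solving gives C1 = -9/64, C2 = -119/64.

u = -119*exp(3*x)/64 - 9*exp(-5*x)/64 + 7*x*exp(-5*x)/8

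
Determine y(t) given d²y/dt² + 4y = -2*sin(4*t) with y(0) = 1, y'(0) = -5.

Characteristic equation r² + 4 = 0 has discriminant (0)² - 4·(4) = -16 < 0, so r = ± 2i.
Hence y_h = C1*cos(2*t) + C2*sin(2*t).
Try y_p = A*cos(4*t) + B*sin(4*t). Substituting and equating the coefficients of cos(4t) and sin(4t) gives A = 0, B = 1/6, so y_p = sin(4*t)/6.
General solution: y = sin(4*t)/6 + C1*cos(2*t) + C2*sin(2*t).
Apply the initial conditions: y(0) = C1 = 1 and y'(0) = 2/3 + 2*C2 = -5. Solving gives C1 = 1, C2 = -17/6.

y = -17*sin(2*t)/6 + sin(4*t)/6 + cos(2*t)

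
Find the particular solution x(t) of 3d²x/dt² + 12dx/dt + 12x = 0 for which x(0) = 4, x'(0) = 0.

Divide through by 3: x'' + 4x' + 4x = 0.
Characteristic equation r² + 4r + 4 = 0 has discriminant (4)² - 4·(4) = 0, so r = -2 is a repeated root.
Hence x_h = (C1 + C2*t)*exp(-2*t).
Apply the initial conditions: x(0) = C1 = 4 and x'(0) = C2 - 2*C1 = 0. Solving gives C1 = 4, C2 = 8.

x = 4*exp(-2*t) + 8*t*exp(-2*t)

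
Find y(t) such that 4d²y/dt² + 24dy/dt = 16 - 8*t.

y = C2 - t**2/6 + 13*t/18 + C1*exp(-6*t)

Divide through by 4: y'' + 6y' = 4 - 2*t.
Characteristic equation r² + 6r = 0 factors as (r + 6)r = 0, so r = -6, 0.
Hence y_h = C1*exp(-6*t) + C2.
Since 0 is a characteristic root (multiplicity 1), multiply the polynomial trial by t: try y_p = t*(A0 + A1*t). Substituting and matching coefficients of each power of t gives A0 = 13/18, A1 = -1/6, so y_p = -t^2/6 + 13*t/18.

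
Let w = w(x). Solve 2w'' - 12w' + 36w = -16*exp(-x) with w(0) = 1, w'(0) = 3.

w = -8*exp(-x)/25 - 32*exp(3*x)*sin(3*x)/75 + 33*cos(3*x)*exp(3*x)/25

Divide through by 2: w'' - 6w' + 18w = -8*exp(-x).
Characteristic equation r² - 6r + 18 = 0 has discriminant (-6)² - 4·(18) = -36 < 0, so r = 3 ± 3i.
Hence w_h = C1*cos(3*x)*exp(3*x) + C2*exp(3*x)*sin(3*x).
Try w_p = A*exp(-x). Substituting into the equation and dividing by exp(-x) gives A = -8/25, so w_p = -8*exp(-x)/25.
General solution: w = -8*exp(-x)/25 + C1*cos(3*x)*exp(3*x) + C2*exp(3*x)*sin(3*x).
Apply the initial conditions: w(0) = -8/25 + C1 = 1 and w'(0) = 8/25 + 3*C1 + 3*C2 = 3. Solving gives C1 = 33/25, C2 = -32/75.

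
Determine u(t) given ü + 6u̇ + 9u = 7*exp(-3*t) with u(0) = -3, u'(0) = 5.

u = -3*exp(-3*t) - 4*t*exp(-3*t) + 7*t**2*exp(-3*t)/2

Characteristic equation r² + 6r + 9 = 0 has discriminant (6)² - 4·(9) = 0, so r = -3 is a repeated root.
Hence u_h = (C1 + C2*t)*exp(-3*t).
Since exp(-3*t) solves the homogeneous equation (r = -3 is a root of multiplicity 2), multiply the trial by t^2. Try u_p = A*t^2*exp(-3*t). Substituting into the equation and dividing by exp(-3*t) gives A = 7/2, so u_p = 7*t^2*exp(-3*t)/2.
General solution: u = C1*exp(-3*t) + 7*t^2*exp(-3*t)/2 + C2*t*exp(-3*t).
Apply the initial conditions: u(0) = C1 = -3 and u'(0) = C2 - 3*C1 = 5. Solving gives C1 = -3, C2 = -4.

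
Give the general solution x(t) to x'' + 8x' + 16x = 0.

Characteristic equation r² + 8r + 16 = 0 has discriminant (8)² - 4·(16) = 0, so r = -4 is a repeated root.
Hence x_h = (C1 + C2*t)*exp(-4*t).

x = C1*exp(-4*t) + C2*t*exp(-4*t)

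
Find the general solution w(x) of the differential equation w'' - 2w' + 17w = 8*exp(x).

Characteristic equation r² - 2r + 17 = 0 has discriminant (-2)² - 4·(17) = -64 < 0, so r = 1 ± 4i.
Hence w_h = C1*cos(4*x)*exp(x) + C2*exp(x)*sin(4*x).
Try w_p = A*exp(x). Substituting into the equation and dividing by exp(x) gives A = 1/2, so w_p = exp(x)/2.

w = exp(x)/2 + C1*cos(4*x)*exp(x) + C2*exp(x)*sin(4*x)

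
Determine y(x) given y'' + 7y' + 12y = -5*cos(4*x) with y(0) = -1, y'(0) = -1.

y = -22*exp(-3*x)/5 - 7*sin(4*x)/40 + cos(4*x)/40 + 27*exp(-4*x)/8

Characteristic equation r² + 7r + 12 = 0 factors as (r + 4)(r + 3) = 0, so r = -4, -3.
Hence y_h = C1*exp(-4*x) + C2*exp(-3*x).
Try y_p = A*cos(4*x) + B*sin(4*x). Substituting and equating the coefficients of cos(4x) and sin(4x) gives A = 1/40, B = -7/40, so y_p = -7*sin(4*x)/40 + cos(4*x)/40.
General solution: y = -7*sin(4*x)/40 + cos(4*x)/40 + C1*exp(-4*x) + C2*exp(-3*x).
Apply the initial conditions: y(0) = 1/40 + C1 + C2 = -1 and y'(0) = -7/10 - 4*C1 - 3*C2 = -1. Solving gives C1 = 27/8, C2 = -22/5.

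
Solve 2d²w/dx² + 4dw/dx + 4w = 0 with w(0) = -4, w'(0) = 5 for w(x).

w = exp(-x)*sin(x) - 4*cos(x)*exp(-x)

Divide through by 2: w'' + 2w' + 2w = 0.
Characteristic equation r² + 2r + 2 = 0 has discriminant (2)² - 4·(2) = -4 < 0, so r = -1 ± i.
Hence w_h = C1*cos(x)*exp(-x) + C2*exp(-x)*sin(x).
Apply the initial conditions: w(0) = C1 = -4 and w'(0) = C2 - C1 = 5. Solving gives C1 = -4, C2 = 1.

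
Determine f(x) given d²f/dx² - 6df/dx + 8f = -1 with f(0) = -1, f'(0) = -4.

Characteristic equation r² - 6r + 8 = 0 factors as (r - 4)(r - 2) = 0, so r = 4, 2.
Hence f_h = C1*exp(4*x) + C2*exp(2*x).
For the particular solution try f_p = A0. Substituting and matching coefficients of each power of x gives A0 = -1/8, so f_p = -1/8.
General solution: f = -1/8 + C1*exp(4*x) + C2*exp(2*x).
Apply the initial conditions: f(0) = -1/8 + C1 + C2 = -1 and f'(0) = 2*C2 + 4*C1 = -4. Solving gives C1 = -9/8, C2 = 1/4.

f = -1/8 - 9*exp(4*x)/8 + exp(2*x)/4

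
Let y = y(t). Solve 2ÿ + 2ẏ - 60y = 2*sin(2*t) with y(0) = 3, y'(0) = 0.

y = -17*sin(2*t)/580 - cos(2*t)/580 + 299*exp(-6*t)/220 + 524*exp(5*t)/319

Divide through by 2: y'' + y' - 30y = sin(2*t).
Characteristic equation r² + r - 30 = 0 factors as (r - 5)(r + 6) = 0, so r = 5, -6.
Hence y_h = C1*exp(5*t) + C2*exp(-6*t).
Try y_p = A*cos(2*t) + B*sin(2*t). Substituting and equating the coefficients of cos(2t) and sin(2t) gives A = -1/580, B = -17/580, so y_p = -17*sin(2*t)/580 - cos(2*t)/580.
General solution: y = -17*sin(2*t)/580 - cos(2*t)/580 + C1*exp(5*t) + C2*exp(-6*t).
Apply the initial conditions: y(0) = -1/580 + C1 + C2 = 3 and y'(0) = -17/290 - 6*C2 + 5*C1 = 0. Solving gives C1 = 524/319, C2 = 299/220.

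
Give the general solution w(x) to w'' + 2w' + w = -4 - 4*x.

Characteristic equation r² + 2r + 1 = 0 has discriminant (2)² - 4·(1) = 0, so r = -1 is a repeated root.
Hence w_h = (C1 + C2*x)*exp(-x).
For the particular solution try w_p = A0 + A1*x. Substituting and matching coefficients of each power of x gives A0 = 4, A1 = -4, so w_p = 4 - 4*x.

w = 4 - 4*x + C1*exp(-x) + C2*x*exp(-x)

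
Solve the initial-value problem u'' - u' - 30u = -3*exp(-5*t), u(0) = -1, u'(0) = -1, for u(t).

u = -69*exp(6*t)/121 - 52*exp(-5*t)/121 + 3*t*exp(-5*t)/11

Characteristic equation r² - r - 30 = 0 factors as (r + 5)(r - 6) = 0, so r = -5, 6.
Hence u_h = C1*exp(-5*t) + C2*exp(6*t).
Since exp(-5*t) solves the homogeneous equation (r = -5 is a root of multiplicity 1), multiply the trial by t. Try u_p = A*t*exp(-5*t). Substituting into the equation and dividing by exp(-5*t) gives A = 3/11, so u_p = 3*t*exp(-5*t)/11.
General solution: u = C1*exp(-5*t) + C2*exp(6*t) + 3*t*exp(-5*t)/11.
Apply the initial conditions: u(0) = C1 + C2 = -1 and u'(0) = 3/11 - 5*C1 + 6*C2 = -1. Solving gives C1 = -52/121, C2 = -69/121.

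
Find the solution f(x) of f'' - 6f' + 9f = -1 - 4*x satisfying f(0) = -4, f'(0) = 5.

Characteristic equation r² - 6r + 9 = 0 has discriminant (-6)² - 4·(9) = 0, so r = 3 is a repeated root.
Hence f_h = (C1 + C2*x)*exp(3*x).
For the particular solution try f_p = A0 + A1*x. Substituting and matching coefficients of each power of x gives A0 = -11/27, A1 = -4/9, so f_p = -11/27 - 4*x/9.
General solution: f = -11/27 - 4*x/9 + C1*exp(3*x) + C2*x*exp(3*x).
Apply the initial conditions: f(0) = -11/27 + C1 = -4 and f'(0) = -4/9 + C2 + 3*C1 = 5. Solving gives C1 = -97/27, C2 = 146/9.

f = -11/27 - 97*exp(3*x)/27 - 4*x/9 + 146*x*exp(3*x)/9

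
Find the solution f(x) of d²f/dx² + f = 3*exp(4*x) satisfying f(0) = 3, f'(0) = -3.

f = -63*sin(x)/17 + 3*exp(4*x)/17 + 48*cos(x)/17

Characteristic equation r² + 1 = 0 has discriminant (0)² - 4·(1) = -4 < 0, so r = ± i.
Hence f_h = C1*cos(x) + C2*sin(x).
Try f_p = A*exp(4*x). Substituting into the equation and dividing by exp(4*x) gives A = 3/17, so f_p = 3*exp(4*x)/17.
General solution: f = 3*exp(4*x)/17 + C1*cos(x) + C2*sin(x).
Apply the initial conditions: f(0) = 3/17 + C1 = 3 and f'(0) = 12/17 + C2 = -3. Solving gives C1 = 48/17, C2 = -63/17.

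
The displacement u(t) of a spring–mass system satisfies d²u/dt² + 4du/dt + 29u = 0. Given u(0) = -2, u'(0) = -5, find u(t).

Characteristic equation r² + 4r + 29 = 0 has discriminant (4)² - 4·(29) = -100 < 0, so r = -2 ± 5i.
Hence u_h = C1*cos(5*t)*exp(-2*t) + C2*exp(-2*t)*sin(5*t).
Apply the initial conditions: u(0) = C1 = -2 and u'(0) = -2*C1 + 5*C2 = -5. Solving gives C1 = -2, C2 = -9/5.

u = -2*cos(5*t)*exp(-2*t) - 9*exp(-2*t)*sin(5*t)/5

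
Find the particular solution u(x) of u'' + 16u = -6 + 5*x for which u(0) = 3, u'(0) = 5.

Characteristic equation r² + 16 = 0 has discriminant (0)² - 4·(16) = -64 < 0, so r = ± 4i.
Hence u_h = C1*cos(4*x) + C2*sin(4*x).
For the particular solution try u_p = A0 + A1*x. Substituting and matching coefficients of each power of x gives A0 = -3/8, A1 = 5/16, so u_p = -3/8 + 5*x/16.
General solution: u = -3/8 + 5*x/16 + C1*cos(4*x) + C2*sin(4*x).
Apply the initial conditions: u(0) = -3/8 + C1 = 3 and u'(0) = 5/16 + 4*C2 = 5. Solving gives C1 = 27/8, C2 = 75/64.

u = -3/8 + 5*x/16 + 27*cos(4*x)/8 + 75*sin(4*x)/64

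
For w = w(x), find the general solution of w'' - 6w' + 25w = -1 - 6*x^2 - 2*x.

w = -1057/15625 - 122*x/625 - 6*x**2/25 + C1*cos(4*x)*exp(3*x) + C2*exp(3*x)*sin(4*x)

Characteristic equation r² - 6r + 25 = 0 has discriminant (-6)² - 4·(25) = -64 < 0, so r = 3 ± 4i.
Hence w_h = C1*cos(4*x)*exp(3*x) + C2*exp(3*x)*sin(4*x).
For the particular solution try w_p = A0 + A1*x + A2*x^2. Substituting and matching coefficients of each power of x gives A0 = -1057/15625, A1 = -122/625, A2 = -6/25, so w_p = -1057/15625 - 122*x/625 - 6*x^2/25.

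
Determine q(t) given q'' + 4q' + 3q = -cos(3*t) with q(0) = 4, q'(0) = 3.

q = -43*exp(-3*t)/12 - sin(3*t)/15 + cos(3*t)/30 + 151*exp(-t)/20

Characteristic equation r² + 4r + 3 = 0 factors as (r + 3)(r + 1) = 0, so r = -3, -1.
Hence q_h = C1*exp(-3*t) + C2*exp(-t).
Try q_p = A*cos(3*t) + B*sin(3*t). Substituting and equating the coefficients of cos(3t) and sin(3t) gives A = 1/30, B = -1/15, so q_p = -sin(3*t)/15 + cos(3*t)/30.
General solution: q = -sin(3*t)/15 + cos(3*t)/30 + C1*exp(-3*t) + C2*exp(-t).
Apply the initial conditions: q(0) = 1/30 + C1 + C2 = 4 and q'(0) = -1/5 - C2 - 3*C1 = 3. Solving gives C1 = -43/12, C2 = 151/20.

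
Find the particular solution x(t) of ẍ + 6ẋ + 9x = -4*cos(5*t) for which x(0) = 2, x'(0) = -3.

Characteristic equation r² + 6r + 9 = 0 has discriminant (6)² - 4·(9) = 0, so r = -3 is a repeated root.
Hence x_h = (C1 + C2*t)*exp(-3*t).
Try x_p = A*cos(5*t) + B*sin(5*t). Substituting and equating the coefficients of cos(5t) and sin(5t) gives A = 16/289, B = -30/289, so x_p = -30*sin(5*t)/289 + 16*cos(5*t)/289.
General solution: x = -30*sin(5*t)/289 + 16*cos(5*t)/289 + C1*exp(-3*t) + C2*t*exp(-3*t).
Apply the initial conditions: x(0) = 16/289 + C1 = 2 and x'(0) = -150/289 + C2 - 3*C1 = -3. Solving gives C1 = 562/289, C2 = 57/17.

x = -30*sin(5*t)/289 + 16*cos(5*t)/289 + 562*exp(-3*t)/289 + 57*t*exp(-3*t)/17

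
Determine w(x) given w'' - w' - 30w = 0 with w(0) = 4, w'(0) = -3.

Characteristic equation r² - r - 30 = 0 factors as (r - 6)(r + 5) = 0, so r = 6, -5.
Hence w_h = C1*exp(6*x) + C2*exp(-5*x).
Apply the initial conditions: w(0) = C1 + C2 = 4 and w'(0) = -5*C2 + 6*C1 = -3. Solving gives C1 = 17/11, C2 = 27/11.

w = 17*exp(6*x)/11 + 27*exp(-5*x)/11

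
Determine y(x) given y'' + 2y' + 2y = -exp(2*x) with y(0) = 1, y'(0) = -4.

Characteristic equation r² + 2r + 2 = 0 has discriminant (2)² - 4·(2) = -4 < 0, so r = -1 ± i.
Hence y_h = C1*cos(x)*exp(-x) + C2*exp(-x)*sin(x).
Try y_p = A*exp(2*x). Substituting into the equation and dividing by exp(2*x) gives A = -1/10, so y_p = -exp(2*x)/10.
General solution: y = -exp(2*x)/10 + C1*cos(x)*exp(-x) + C2*exp(-x)*sin(x).
Apply the initial conditions: y(0) = -1/10 + C1 = 1 and y'(0) = -1/5 + C2 - C1 = -4. Solving gives C1 = 11/10, C2 = -27/10.

y = -exp(2*x)/10 - 27*exp(-x)*sin(x)/10 + 11*cos(x)*exp(-x)/10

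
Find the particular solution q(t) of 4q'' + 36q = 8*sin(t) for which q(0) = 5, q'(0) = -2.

q = 5*cos(3*t) - 3*sin(3*t)/4 + sin(t)/4

Divide through by 4: q'' + 9q = 2*sin(t).
Characteristic equation r² + 9 = 0 has discriminant (0)² - 4·(9) = -36 < 0, so r = ± 3i.
Hence q_h = C1*cos(3*t) + C2*sin(3*t).
Try q_p = A*cos(t) + B*sin(t). Substituting and equating the coefficients of cos(t) and sin(t) gives A = 0, B = 1/4, so q_p = sin(t)/4.
General solution: q = sin(t)/4 + C1*cos(3*t) + C2*sin(3*t).
Apply the initial conditions: q(0) = C1 = 5 and q'(0) = 1/4 + 3*C2 = -2. Solving gives C1 = 5, C2 = -3/4.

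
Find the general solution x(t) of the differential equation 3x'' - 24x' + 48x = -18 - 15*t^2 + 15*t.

x = -43/128 - 5*t**2/16 + C1*exp(4*t) + C2*t*exp(4*t)

Divide through by 3: x'' - 8x' + 16x = -6 - 5*t^2 + 5*t.
Characteristic equation r² - 8r + 16 = 0 has discriminant (-8)² - 4·(16) = 0, so r = 4 is a repeated root.
Hence x_h = (C1 + C2*t)*exp(4*t).
For the particular solution try x_p = A0 + A1*t + A2*t^2. Substituting and matching coefficients of each power of t gives A0 = -43/128, A1 = 0, A2 = -5/16, so x_p = -43/128 - 5*t^2/16.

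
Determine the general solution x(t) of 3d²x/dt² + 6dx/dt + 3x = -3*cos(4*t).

x = -8*sin(4*t)/289 + 15*cos(4*t)/289 + C1*exp(-t) + C2*t*exp(-t)

Divide through by 3: x'' + 2x' + x = -cos(4*t).
Characteristic equation r² + 2r + 1 = 0 has discriminant (2)² - 4·(1) = 0, so r = -1 is a repeated root.
Hence x_h = (C1 + C2*t)*exp(-t).
Try x_p = A*cos(4*t) + B*sin(4*t). Substituting and equating the coefficients of cos(4t) and sin(4t) gives A = 15/289, B = -8/289, so x_p = -8*sin(4*t)/289 + 15*cos(4*t)/289.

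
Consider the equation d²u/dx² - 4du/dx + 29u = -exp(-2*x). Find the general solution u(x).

Characteristic equation r² - 4r + 29 = 0 has discriminant (-4)² - 4·(29) = -100 < 0, so r = 2 ± 5i.
Hence u_h = C1*cos(5*x)*exp(2*x) + C2*exp(2*x)*sin(5*x).
Try u_p = A*exp(-2*x). Substituting into the equation and dividing by exp(-2*x) gives A = -1/41, so u_p = -exp(-2*x)/41.

u = -exp(-2*x)/41 + C1*cos(5*x)*exp(2*x) + C2*exp(2*x)*sin(5*x)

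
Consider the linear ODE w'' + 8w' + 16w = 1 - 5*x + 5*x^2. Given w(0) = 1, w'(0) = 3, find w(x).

w = 43/128 - 5*x/8 + 5*x**2/16 + 85*exp(-4*x)/128 + 201*x*exp(-4*x)/32

Characteristic equation r² + 8r + 16 = 0 has discriminant (8)² - 4·(16) = 0, so r = -4 is a repeated root.
Hence w_h = (C1 + C2*x)*exp(-4*x).
For the particular solution try w_p = A0 + A1*x + A2*x^2. Substituting and matching coefficients of each power of x gives A0 = 43/128, A1 = -5/8, A2 = 5/16, so w_p = 43/128 - 5*x/8 + 5*x^2/16.
General solution: w = 43/128 - 5*x/8 + 5*x^2/16 + C1*exp(-4*x) + C2*x*exp(-4*x).
Apply the initial conditions: w(0) = 43/128 + C1 = 1 and w'(0) = -5/8 + C2 - 4*C1 = 3. Solving gives C1 = 85/128, C2 = 201/32.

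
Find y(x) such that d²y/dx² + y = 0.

y = C1*cos(x) + C2*sin(x)

Characteristic equation r² + 1 = 0 has discriminant (0)² - 4·(1) = -4 < 0, so r = ± i.
Hence y_h = C1*cos(x) + C2*sin(x).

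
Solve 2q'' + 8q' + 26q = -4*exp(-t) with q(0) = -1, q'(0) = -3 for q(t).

Divide through by 2: q'' + 4q' + 13q = -2*exp(-t).
Characteristic equation r² + 4r + 13 = 0 has discriminant (4)² - 4·(13) = -36 < 0, so r = -2 ± 3i.
Hence q_h = C1*cos(3*t)*exp(-2*t) + C2*exp(-2*t)*sin(3*t).
Try q_p = A*exp(-t). Substituting into the equation and dividing by exp(-t) gives A = -1/5, so q_p = -exp(-t)/5.
General solution: q = -exp(-t)/5 + C1*cos(3*t)*exp(-2*t) + C2*exp(-2*t)*sin(3*t).
Apply the initial conditions: q(0) = -1/5 + C1 = -1 and q'(0) = 1/5 - 2*C1 + 3*C2 = -3. Solving gives C1 = -4/5, C2 = -8/5.

q = -exp(-t)/5 - 8*exp(-2*t)*sin(3*t)/5 - 4*cos(3*t)*exp(-2*t)/5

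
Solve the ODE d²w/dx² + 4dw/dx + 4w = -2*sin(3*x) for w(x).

w = 10*sin(3*x)/169 + 24*cos(3*x)/169 + C1*exp(-2*x) + C2*x*exp(-2*x)

Characteristic equation r² + 4r + 4 = 0 has discriminant (4)² - 4·(4) = 0, so r = -2 is a repeated root.
Hence w_h = (C1 + C2*x)*exp(-2*x).
Try w_p = A*cos(3*x) + B*sin(3*x). Substituting and equating the coefficients of cos(3x) and sin(3x) gives A = 24/169, B = 10/169, so w_p = 10*sin(3*x)/169 + 24*cos(3*x)/169.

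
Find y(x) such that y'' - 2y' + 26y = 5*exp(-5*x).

Characteristic equation r² - 2r + 26 = 0 has discriminant (-2)² - 4·(26) = -100 < 0, so r = 1 ± 5i.
Hence y_h = C1*cos(5*x)*exp(x) + C2*exp(x)*sin(5*x).
Try y_p = A*exp(-5*x). Substituting into the equation and dividing by exp(-5*x) gives A = 5/61, so y_p = 5*exp(-5*x)/61.

y = 5*exp(-5*x)/61 + C1*cos(5*x)*exp(x) + C2*exp(x)*sin(5*x)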